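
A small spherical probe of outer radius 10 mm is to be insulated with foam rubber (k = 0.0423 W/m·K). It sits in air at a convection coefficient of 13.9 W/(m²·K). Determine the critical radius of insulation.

For a sphere r_cr = 2k/h = 2×0.0423/13.9
r_cr = 6.09 mm; since the bare radius (10 mm) is above r_cr, any added insulation will reduce heat loss.

r_cr ≈ 6.09 mm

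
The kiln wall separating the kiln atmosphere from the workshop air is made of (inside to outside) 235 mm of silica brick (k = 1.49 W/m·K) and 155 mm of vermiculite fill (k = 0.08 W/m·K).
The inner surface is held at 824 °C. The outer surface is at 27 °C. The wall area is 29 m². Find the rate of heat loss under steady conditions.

Q ≈ 11000 W

Thermal resistances in series:
R_silica brick = L/(kA) = 0.235/(1.49×29) = 0.005439 K/W
R_vermiculite fill = L/(kA) = 0.155/(0.08×29) = 0.06681 K/W
R_total = 0.07225 K/W
Q = ΔT / R_total = 797 / 0.07225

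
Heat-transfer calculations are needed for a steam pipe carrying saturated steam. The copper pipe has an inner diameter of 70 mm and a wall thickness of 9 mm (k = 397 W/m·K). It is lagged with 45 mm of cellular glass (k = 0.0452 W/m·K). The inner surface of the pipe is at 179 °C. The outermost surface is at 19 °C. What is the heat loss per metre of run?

Cylindrical conduction, so R = ln(r₂/r₁)/(2πkL) per layer, in series:
R_copper pipe wall = ln(44/35)/(2π×397×1) = 9.174×10^-5 K/W
R_cellular glass = ln(89/44)/(2π×0.0452×1) = 2.48 K/W
R_total = 2.481 K/W
Q = ΔT/R_total = 160/2.481

q′ ≈ 64.5 W/m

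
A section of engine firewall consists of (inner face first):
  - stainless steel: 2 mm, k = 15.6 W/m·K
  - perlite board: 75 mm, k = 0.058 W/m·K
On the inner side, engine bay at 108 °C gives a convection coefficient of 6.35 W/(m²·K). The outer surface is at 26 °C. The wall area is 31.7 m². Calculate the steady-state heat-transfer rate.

Thermal resistances in series:
R_inner film = 1/(h_i·A) = 1/(6.35×31.7) = 0.004968 K/W
R_stainless steel = L/(kA) = 0.002/(15.6×31.7) = 4.044×10^-6 K/W
R_perlite board = L/(kA) = 0.075/(0.058×31.7) = 0.04079 K/W
R_total = 0.04576 K/W
Q = ΔT / R_total = 82 / 0.04576

Q ≈ 1790 W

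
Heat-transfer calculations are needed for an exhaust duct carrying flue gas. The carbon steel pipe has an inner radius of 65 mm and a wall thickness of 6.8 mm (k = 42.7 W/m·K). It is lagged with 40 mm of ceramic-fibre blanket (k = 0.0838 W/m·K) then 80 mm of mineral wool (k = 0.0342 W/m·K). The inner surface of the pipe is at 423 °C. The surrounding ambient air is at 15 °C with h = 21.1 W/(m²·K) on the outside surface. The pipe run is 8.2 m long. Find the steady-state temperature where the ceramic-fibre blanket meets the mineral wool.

For a radial system each layer contributes R = ln(r_out/r_in)/(2πkL); films add R = 1/(hA).
R_carbon steel pipe wall = ln(71.8/65)/(2π×42.7×8.2) = 4.523×10^-5 K/W
R_ceramic-fibre blanket = ln(111.8/71.8)/(2π×0.0838×8.2) = 0.1026 K/W
R_mineral wool = ln(191.8/111.8)/(2π×0.0342×8.2) = 0.3063 K/W
R_outer film = 1/(h_o·2πr_oL) = 1/(21.1×2π×0.1918×8.2) = 0.004796 K/W
R_total = 0.4137 K/W
Q = ΔT/R_total = 408/0.4137
Q = 986 W
T_interface = T_inner − Q·ΣR(inner→interface) = 423 − 986×0.1026

T ≈ 322 °C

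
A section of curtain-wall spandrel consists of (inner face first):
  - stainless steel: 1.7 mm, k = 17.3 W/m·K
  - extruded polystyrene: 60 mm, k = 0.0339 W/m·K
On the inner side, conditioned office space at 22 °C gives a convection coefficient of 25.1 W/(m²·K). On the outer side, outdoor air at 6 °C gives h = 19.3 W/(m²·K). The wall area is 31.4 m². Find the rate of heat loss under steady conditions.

Treating each layer as a thermal resistance in series:
R_inner film = 1/(h_i·A) = 1/(25.1×31.4) = 0.001269 K/W
R_stainless steel = L/(kA) = 0.0017/(17.3×31.4) = 3.129×10^-6 K/W
R_extruded polystyrene = L/(kA) = 0.06/(0.0339×31.4) = 0.05637 K/W
R_outer film = 1/(h_o·A) = 1/(19.3×31.4) = 0.00165 K/W
R_total = 0.05929 K/W
Q = ΔT / R_total = 16 / 0.05929

Q ≈ 270 W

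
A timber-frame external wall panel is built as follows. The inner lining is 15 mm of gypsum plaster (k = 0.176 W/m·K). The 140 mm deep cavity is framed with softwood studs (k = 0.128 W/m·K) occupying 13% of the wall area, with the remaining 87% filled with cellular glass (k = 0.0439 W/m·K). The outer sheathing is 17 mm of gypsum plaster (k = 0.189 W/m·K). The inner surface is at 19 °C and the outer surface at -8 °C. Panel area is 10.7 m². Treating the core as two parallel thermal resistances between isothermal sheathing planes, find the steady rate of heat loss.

Sheathing layers in series; stud and cavity paths in parallel between them.
R_inner = 0.015/(0.176×10.7) = 0.007965 K/W
R_stud  = 0.14/(0.128×0.13×10.7) = 0.7863 K/W
R_cav   = 0.14/(0.0439×0.87×10.7) = 0.3426 K/W
1/R_core = 1/R_stud + 1/R_cav → R_core = 0.2386 K/W
R_outer = 0.017/(0.189×10.7) = 0.008406 K/W
R_total = 0.255 K/W
Q = ΔT/R_total = 27/0.255

Q ≈ 106 W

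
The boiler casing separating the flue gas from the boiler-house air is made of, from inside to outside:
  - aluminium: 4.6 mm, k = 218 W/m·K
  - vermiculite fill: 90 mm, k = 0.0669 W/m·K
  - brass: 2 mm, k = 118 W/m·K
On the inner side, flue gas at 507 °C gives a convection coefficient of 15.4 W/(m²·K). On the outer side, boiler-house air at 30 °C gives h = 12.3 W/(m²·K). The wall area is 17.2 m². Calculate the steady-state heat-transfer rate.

Q ≈ 5500 W

Thermal resistances in series:
R_inner film = 1/(h_i·A) = 1/(15.4×17.2) = 0.003775 K/W
R_aluminium = L/(kA) = 0.0046/(218×17.2) = 1.227×10^-6 K/W
R_vermiculite fill = L/(kA) = 0.09/(0.0669×17.2) = 0.07821 K/W
R_brass = L/(kA) = 0.002/(118×17.2) = 9.854×10^-7 K/W
R_outer film = 1/(h_o·A) = 1/(12.3×17.2) = 0.004727 K/W
R_total = 0.08672 K/W
Q = ΔT / R_total = 477 / 0.08672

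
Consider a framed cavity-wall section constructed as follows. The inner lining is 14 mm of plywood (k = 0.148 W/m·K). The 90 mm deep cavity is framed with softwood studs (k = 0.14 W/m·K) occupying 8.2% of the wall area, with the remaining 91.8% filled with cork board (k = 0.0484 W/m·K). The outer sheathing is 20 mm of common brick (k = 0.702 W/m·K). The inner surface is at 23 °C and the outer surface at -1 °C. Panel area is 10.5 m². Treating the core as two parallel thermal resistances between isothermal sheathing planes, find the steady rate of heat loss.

Sheathing layers in series; stud and cavity paths in parallel between them.
R_inner = 0.014/(0.148×10.5) = 0.009009 K/W
R_stud  = 0.09/(0.14×0.082×10.5) = 0.7466 K/W
R_cav   = 0.09/(0.0484×0.918×10.5) = 0.1929 K/W
1/R_core = 1/R_stud + 1/R_cav → R_core = 0.1533 K/W
R_outer = 0.02/(0.702×10.5) = 0.002713 K/W
R_total = 0.165 K/W
Q = ΔT/R_total = 24/0.165

Q ≈ 145 W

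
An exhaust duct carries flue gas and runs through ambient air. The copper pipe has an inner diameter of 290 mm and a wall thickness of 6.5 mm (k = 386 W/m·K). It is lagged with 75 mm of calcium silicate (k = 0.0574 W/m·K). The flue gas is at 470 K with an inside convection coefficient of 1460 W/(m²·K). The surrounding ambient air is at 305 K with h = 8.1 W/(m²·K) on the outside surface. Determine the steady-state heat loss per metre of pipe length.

q′ ≈ 137 W/m

For a radial system each layer contributes R = ln(r_out/r_in)/(2πkL); films add R = 1/(hA).
R_inner film = 1/(h_i·2πr₁L) = 1/(1460×2π×0.145×1) = 7.518×10^-4 K/W
R_copper pipe wall = ln(151.5/145)/(2π×386×1) = 1.808×10^-5 K/W
R_calcium silicate = ln(226.5/151.5)/(2π×0.0574×1) = 1.115 K/W
R_outer film = 1/(h_o·2πr_oL) = 1/(8.1×2π×0.2265×1) = 0.08675 K/W
R_total = 1.203 K/W
Q = ΔT/R_total = 165/1.203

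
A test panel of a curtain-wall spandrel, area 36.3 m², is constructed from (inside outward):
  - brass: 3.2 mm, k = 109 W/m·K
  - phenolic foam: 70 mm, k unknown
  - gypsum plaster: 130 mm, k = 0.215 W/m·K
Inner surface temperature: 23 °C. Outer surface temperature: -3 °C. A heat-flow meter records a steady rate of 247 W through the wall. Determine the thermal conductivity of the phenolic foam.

Thermal resistances in series:
R_brass = L/(kA) = 0.0032/(109×36.3) = 8.088×10^-7 K/W
R_gypsum plaster = L/(kA) = 0.13/(0.215×36.3) = 0.01666 K/W
Sum of known resistances R_other = 0.01666 K/W
Total R = ΔT/Q = 26/247 = 0.1053 K/W
R_phenolic foam = R_total − R_other = 0.08861 K/W
k = L/(R·A) = 0.07/(0.08861×36.3)

k ≈ 0.0218 W/(m·K)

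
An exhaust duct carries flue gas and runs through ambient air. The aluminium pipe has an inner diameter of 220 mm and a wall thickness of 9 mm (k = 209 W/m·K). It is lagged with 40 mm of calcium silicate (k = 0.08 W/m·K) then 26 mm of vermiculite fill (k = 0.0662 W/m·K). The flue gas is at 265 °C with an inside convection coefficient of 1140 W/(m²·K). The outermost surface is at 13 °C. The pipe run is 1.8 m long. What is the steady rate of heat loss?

Q ≈ 482 W

Cylindrical conduction, so R = ln(r₂/r₁)/(2πkL) per layer, in series:
R_inner film = 1/(h_i·2πr₁L) = 1/(1140×2π×0.11×1.8) = 7.051×10^-4 K/W
R_aluminium pipe wall = ln(119/110)/(2π×209×1.8) = 3.327×10^-5 K/W
R_calcium silicate = ln(159/119)/(2π×0.08×1.8) = 0.3203 K/W
R_vermiculite fill = ln(185/159)/(2π×0.0662×1.8) = 0.2023 K/W
R_total = 0.5233 K/W
Q = ΔT/R_total = 252/0.5233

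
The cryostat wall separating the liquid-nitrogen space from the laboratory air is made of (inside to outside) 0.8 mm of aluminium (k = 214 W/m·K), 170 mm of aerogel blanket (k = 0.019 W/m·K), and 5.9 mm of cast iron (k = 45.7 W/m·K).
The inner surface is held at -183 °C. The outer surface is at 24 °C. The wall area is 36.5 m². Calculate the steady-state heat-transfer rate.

Q ≈ 844 W

Series thermal resistances:
R_aluminium = L/(kA) = 0.0008/(214×36.5) = 1.024×10^-7 K/W
R_aerogel blanket = L/(kA) = 0.17/(0.019×36.5) = 0.2451 K/W
R_cast iron = L/(kA) = 0.0059/(45.7×36.5) = 3.537×10^-6 K/W
R_total = 0.2451 K/W
Q = ΔT / R_total = 207 / 0.2451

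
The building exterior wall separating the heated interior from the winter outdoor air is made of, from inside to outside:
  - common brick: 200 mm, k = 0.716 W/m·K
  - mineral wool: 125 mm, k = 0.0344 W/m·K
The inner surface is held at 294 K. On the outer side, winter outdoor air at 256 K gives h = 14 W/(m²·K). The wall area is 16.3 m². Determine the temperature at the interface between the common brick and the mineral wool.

Treating each layer as a thermal resistance in series:
R_common brick = L/(kA) = 0.2/(0.716×16.3) = 0.01714 K/W
R_mineral wool = L/(kA) = 0.125/(0.0344×16.3) = 0.2229 K/W
R_outer film = 1/(h_o·A) = 1/(14×16.3) = 0.004382 K/W
R_total = 0.2444 K/W;  Q = ΔT/R_total = 38/0.2444 = 155.5 W
T_interface = T_inner − Q·ΣR(inner→interface) = 294 − 155×0.01714

T ≈ 291 K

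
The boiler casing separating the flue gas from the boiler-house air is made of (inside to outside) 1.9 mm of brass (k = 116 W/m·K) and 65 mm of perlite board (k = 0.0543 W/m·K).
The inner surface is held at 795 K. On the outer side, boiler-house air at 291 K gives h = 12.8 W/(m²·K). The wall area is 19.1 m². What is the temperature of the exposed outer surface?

Model the wall as resistances in series:
R_brass = L/(kA) = 0.0019/(116×19.1) = 8.576×10^-7 K/W
R_perlite board = L/(kA) = 0.065/(0.0543×19.1) = 0.06267 K/W
R_outer film = 1/(h_o·A) = 1/(12.8×19.1) = 0.00409 K/W
R_total = 0.06676 K/W;  Q = ΔT/R_total = 504/0.06676 = 7549 W
T_interface = T_inner − Q·ΣR(inner→interface) = 795 − 7550×0.06267

T ≈ 322 K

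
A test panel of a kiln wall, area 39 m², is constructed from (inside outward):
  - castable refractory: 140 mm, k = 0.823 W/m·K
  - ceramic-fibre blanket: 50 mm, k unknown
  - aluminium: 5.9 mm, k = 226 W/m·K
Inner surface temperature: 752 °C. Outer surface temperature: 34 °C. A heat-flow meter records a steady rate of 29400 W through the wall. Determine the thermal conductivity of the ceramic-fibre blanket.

Model the wall as resistances in series:
R_castable refractory = L/(kA) = 0.14/(0.823×39) = 0.004362 K/W
R_aluminium = L/(kA) = 0.0059/(226×39) = 6.694×10^-7 K/W
Sum of known resistances R_other = 0.004362 K/W
Total R = ΔT/Q = 718/29400 = 0.02442 K/W
R_ceramic-fibre blanket = R_total − R_other = 0.02006 K/W
k = L/(R·A) = 0.05/(0.02006×39)

k ≈ 0.0639 W/(m·K)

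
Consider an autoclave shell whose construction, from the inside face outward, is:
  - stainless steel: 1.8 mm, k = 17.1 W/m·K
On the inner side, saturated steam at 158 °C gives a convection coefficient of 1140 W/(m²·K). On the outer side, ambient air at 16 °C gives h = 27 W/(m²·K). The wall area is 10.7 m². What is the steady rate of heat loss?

Q ≈ 40000 W

Thermal resistances in series:
R_inner film = 1/(h_i·A) = 1/(1140×10.7) = 8.198×10^-5 K/W
R_stainless steel = L/(kA) = 0.0018/(17.1×10.7) = 9.838×10^-6 K/W
R_outer film = 1/(h_o·A) = 1/(27×10.7) = 0.003461 K/W
R_total = 0.003553 K/W
Q = ΔT / R_total = 142 / 0.003553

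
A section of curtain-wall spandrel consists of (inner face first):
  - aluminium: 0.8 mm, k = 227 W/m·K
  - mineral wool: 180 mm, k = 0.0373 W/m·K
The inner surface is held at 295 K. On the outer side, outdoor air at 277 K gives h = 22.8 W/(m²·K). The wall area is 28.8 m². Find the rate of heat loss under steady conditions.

Using the resistance-network approach (series):
R_aluminium = L/(kA) = 0.0008/(227×28.8) = 1.224×10^-7 K/W
R_mineral wool = L/(kA) = 0.18/(0.0373×28.8) = 0.1676 K/W
R_outer film = 1/(h_o·A) = 1/(22.8×28.8) = 0.001523 K/W
R_total = 0.1691 K/W
Q = ΔT / R_total = 18 / 0.1691

Q ≈ 106 W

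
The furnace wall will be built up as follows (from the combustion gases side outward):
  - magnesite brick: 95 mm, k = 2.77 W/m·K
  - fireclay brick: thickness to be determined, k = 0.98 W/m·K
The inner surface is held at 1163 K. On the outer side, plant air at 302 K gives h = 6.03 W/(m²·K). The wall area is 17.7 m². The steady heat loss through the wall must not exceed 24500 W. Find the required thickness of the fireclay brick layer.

Using the resistance-network approach (series):
R_magnesite brick = L/(kA) = 0.095/(2.77×17.7) = 0.001938 K/W
R_outer film = 1/(h_o·A) = 1/(6.03×17.7) = 0.009369 K/W
Sum of the known resistances R_other = 0.01131 K/W
Required total resistance R_tot = ΔT/Q_allow = 861/24500 = 0.03514 K/W
R_fireclay brick = R_tot − R_other = 0.02384 K/W
L = R·k·A = 0.02384×0.98×17.7

L ≈ 413 mm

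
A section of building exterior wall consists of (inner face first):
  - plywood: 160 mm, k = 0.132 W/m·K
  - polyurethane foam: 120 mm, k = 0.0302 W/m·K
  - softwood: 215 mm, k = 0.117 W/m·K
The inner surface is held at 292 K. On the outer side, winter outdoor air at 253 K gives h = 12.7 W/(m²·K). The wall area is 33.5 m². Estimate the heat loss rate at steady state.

Series thermal resistances:
R_plywood = L/(kA) = 0.16/(0.132×33.5) = 0.03618 K/W
R_polyurethane foam = L/(kA) = 0.12/(0.0302×33.5) = 0.1186 K/W
R_softwood = L/(kA) = 0.215/(0.117×33.5) = 0.05485 K/W
R_outer film = 1/(h_o·A) = 1/(12.7×33.5) = 0.00235 K/W
R_total = 0.212 K/W
Q = ΔT / R_total = 39 / 0.212

Q ≈ 184 W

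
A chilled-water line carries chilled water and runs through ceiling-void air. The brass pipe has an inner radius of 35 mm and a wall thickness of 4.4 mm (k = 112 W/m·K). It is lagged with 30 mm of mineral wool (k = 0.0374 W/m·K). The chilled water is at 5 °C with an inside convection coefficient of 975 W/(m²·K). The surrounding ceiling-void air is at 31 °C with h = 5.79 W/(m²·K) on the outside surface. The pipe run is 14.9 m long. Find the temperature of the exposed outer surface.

Per-layer cylindrical resistances, series-summed:
R_inner film = 1/(h_i·2πr₁L) = 1/(975×2π×0.035×14.9) = 3.13×10^-4 K/W
R_brass pipe wall = ln(39.4/35)/(2π×112×14.9) = 1.129×10^-5 K/W
R_mineral wool = ln(69.4/39.4)/(2π×0.0374×14.9) = 0.1617 K/W
R_outer film = 1/(h_o·2πr_oL) = 1/(5.79×2π×0.0694×14.9) = 0.02658 K/W
R_total = 0.1886 K/W
Q = ΔT/R_total = 26/0.1886
Q = 138 W
T_interface = T_inner + Q·ΣR(inner→interface) = 5 + 138×0.162

T ≈ 27.3 °C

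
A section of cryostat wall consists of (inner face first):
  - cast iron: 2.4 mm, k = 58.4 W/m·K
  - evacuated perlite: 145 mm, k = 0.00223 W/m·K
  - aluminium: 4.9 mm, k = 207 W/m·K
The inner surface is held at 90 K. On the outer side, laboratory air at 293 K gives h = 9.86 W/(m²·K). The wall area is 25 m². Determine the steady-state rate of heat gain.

Using the resistance-network approach (series):
R_cast iron = L/(kA) = 0.0024/(58.4×25) = 1.644×10^-6 K/W
R_evacuated perlite = L/(kA) = 0.145/(0.00223×25) = 2.601 K/W
R_aluminium = L/(kA) = 0.0049/(207×25) = 9.469×10^-7 K/W
R_outer film = 1/(h_o·A) = 1/(9.86×25) = 0.004057 K/W
R_total = 2.605 K/W
Q = ΔT / R_total = 203 / 2.605

Q ≈ 77.9 W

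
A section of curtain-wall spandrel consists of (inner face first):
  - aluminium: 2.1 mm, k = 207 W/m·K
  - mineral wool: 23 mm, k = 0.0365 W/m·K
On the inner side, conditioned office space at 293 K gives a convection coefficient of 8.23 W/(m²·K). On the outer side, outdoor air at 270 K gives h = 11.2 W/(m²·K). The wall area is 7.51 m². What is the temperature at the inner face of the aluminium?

Series thermal resistances:
R_inner film = 1/(h_i·A) = 1/(8.23×7.51) = 0.01618 K/W
R_aluminium = L/(kA) = 0.0021/(207×7.51) = 1.351×10^-6 K/W
R_mineral wool = L/(kA) = 0.023/(0.0365×7.51) = 0.08391 K/W
R_outer film = 1/(h_o·A) = 1/(11.2×7.51) = 0.01189 K/W
R_total = 0.112 K/W;  Q = ΔT/R_total = 23/0.112 = 205.4 W
T_interface = T_inner − Q·ΣR(inner→interface) = 293 − 205×0.01618

T ≈ 290 K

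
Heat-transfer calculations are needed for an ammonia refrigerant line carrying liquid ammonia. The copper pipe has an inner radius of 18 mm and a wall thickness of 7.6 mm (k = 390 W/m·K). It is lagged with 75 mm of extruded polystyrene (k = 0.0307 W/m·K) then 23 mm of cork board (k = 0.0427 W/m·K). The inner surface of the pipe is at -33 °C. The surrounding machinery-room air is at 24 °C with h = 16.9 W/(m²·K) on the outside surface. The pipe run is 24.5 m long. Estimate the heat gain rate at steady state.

Cylindrical conduction, so R = ln(r₂/r₁)/(2πkL) per layer, in series:
R_copper pipe wall = ln(25.6/18)/(2π×390×24.5) = 5.867×10^-6 K/W
R_extruded polystyrene = ln(100.6/25.6)/(2π×0.0307×24.5) = 0.2896 K/W
R_cork board = ln(123.6/100.6)/(2π×0.0427×24.5) = 0.03132 K/W
R_outer film = 1/(h_o·2πr_oL) = 1/(16.9×2π×0.1236×24.5) = 0.00311 K/W
R_total = 0.324 K/W
Q = ΔT/R_total = 57/0.324

Q ≈ 176 W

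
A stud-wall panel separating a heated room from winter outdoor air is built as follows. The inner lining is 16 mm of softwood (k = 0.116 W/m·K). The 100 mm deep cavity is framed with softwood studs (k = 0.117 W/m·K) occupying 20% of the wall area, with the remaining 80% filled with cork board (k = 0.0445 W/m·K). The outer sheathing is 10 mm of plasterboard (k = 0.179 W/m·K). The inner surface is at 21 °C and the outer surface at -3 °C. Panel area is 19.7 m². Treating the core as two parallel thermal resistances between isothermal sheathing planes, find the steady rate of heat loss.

Sheathing layers in series; stud and cavity paths in parallel between them.
R_inner = 0.016/(0.116×19.7) = 0.007002 K/W
R_stud  = 0.1/(0.117×0.2×19.7) = 0.2169 K/W
R_cav   = 0.1/(0.0445×0.8×19.7) = 0.1426 K/W
1/R_core = 1/R_stud + 1/R_cav → R_core = 0.08604 K/W
R_outer = 0.01/(0.179×19.7) = 0.002836 K/W
R_total = 0.09587 K/W
Q = ΔT/R_total = 24/0.09587

Q ≈ 250 W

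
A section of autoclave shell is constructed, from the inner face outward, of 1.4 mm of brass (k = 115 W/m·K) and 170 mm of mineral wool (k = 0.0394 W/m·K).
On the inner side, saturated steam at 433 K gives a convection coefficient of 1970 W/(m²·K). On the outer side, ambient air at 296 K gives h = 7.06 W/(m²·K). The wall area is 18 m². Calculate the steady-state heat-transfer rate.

Series thermal resistances:
R_inner film = 1/(h_i·A) = 1/(1970×18) = 2.82×10^-5 K/W
R_brass = L/(kA) = 0.0014/(115×18) = 6.763×10^-7 K/W
R_mineral wool = L/(kA) = 0.17/(0.0394×18) = 0.2397 K/W
R_outer film = 1/(h_o·A) = 1/(7.06×18) = 0.007869 K/W
R_total = 0.2476 K/W
Q = ΔT / R_total = 137 / 0.2476

Q ≈ 553 W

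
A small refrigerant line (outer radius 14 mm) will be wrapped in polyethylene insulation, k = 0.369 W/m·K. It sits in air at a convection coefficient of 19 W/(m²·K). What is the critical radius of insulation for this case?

For a cylinder r_cr = k/h = 0.369/19
r_cr = 19.4 mm; since the bare radius (14 mm) is below r_cr, adding a thin layer of insulation will *increase* heat loss.

r_cr ≈ 19.4 mm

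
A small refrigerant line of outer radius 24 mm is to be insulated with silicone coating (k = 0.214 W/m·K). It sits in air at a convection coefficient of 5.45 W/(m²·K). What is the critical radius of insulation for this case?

For a cylinder r_cr = k/h = 0.214/5.45
r_cr = 39.3 mm; since the bare radius (24 mm) is below r_cr, adding a thin layer of insulation will *increase* heat loss.

r_cr ≈ 39.3 mm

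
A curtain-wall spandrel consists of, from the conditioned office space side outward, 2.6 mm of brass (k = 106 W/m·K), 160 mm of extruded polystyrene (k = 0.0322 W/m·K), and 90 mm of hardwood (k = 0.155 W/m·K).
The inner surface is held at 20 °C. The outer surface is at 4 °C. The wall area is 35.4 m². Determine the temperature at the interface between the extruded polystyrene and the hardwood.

Series thermal resistances:
R_brass = L/(kA) = 0.0026/(106×35.4) = 6.929×10^-7 K/W
R_extruded polystyrene = L/(kA) = 0.16/(0.0322×35.4) = 0.1404 K/W
R_hardwood = L/(kA) = 0.09/(0.155×35.4) = 0.0164 K/W
R_total = 0.1568 K/W;  Q = ΔT/R_total = 16/0.1568 = 102.1 W
T_interface = T_inner − Q·ΣR(inner→interface) = 20 − 102×0.1404

T ≈ 5.67 °C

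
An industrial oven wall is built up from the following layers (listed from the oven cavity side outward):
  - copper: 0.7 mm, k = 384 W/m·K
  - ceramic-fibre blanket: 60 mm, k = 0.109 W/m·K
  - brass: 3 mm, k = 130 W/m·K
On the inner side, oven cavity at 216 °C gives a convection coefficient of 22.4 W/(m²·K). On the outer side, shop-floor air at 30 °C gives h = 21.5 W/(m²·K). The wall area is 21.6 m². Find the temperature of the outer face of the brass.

T ≈ 43.5 °C

Using the resistance-network approach (series):
R_inner film = 1/(h_i·A) = 1/(22.4×21.6) = 0.002067 K/W
R_copper = L/(kA) = 0.0007/(384×21.6) = 8.439×10^-8 K/W
R_ceramic-fibre blanket = L/(kA) = 0.06/(0.109×21.6) = 0.02548 K/W
R_brass = L/(kA) = 0.003/(130×21.6) = 1.068×10^-6 K/W
R_outer film = 1/(h_o·A) = 1/(21.5×21.6) = 0.002153 K/W
R_total = 0.02971 K/W;  Q = ΔT/R_total = 186/0.02971 = 6261 W
T_interface = T_inner − Q·ΣR(inner→interface) = 216 − 6260×0.02755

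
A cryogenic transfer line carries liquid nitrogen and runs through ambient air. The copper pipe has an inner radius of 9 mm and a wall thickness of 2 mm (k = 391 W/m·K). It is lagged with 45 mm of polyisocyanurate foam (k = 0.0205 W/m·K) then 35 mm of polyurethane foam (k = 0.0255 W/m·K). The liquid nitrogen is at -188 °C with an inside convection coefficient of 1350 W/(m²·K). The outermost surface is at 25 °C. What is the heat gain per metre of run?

Treating each annulus and film as a series resistance:
R_inner film = 1/(h_i·2πr₁L) = 1/(1350×2π×0.009×1) = 0.0131 K/W
R_copper pipe wall = ln(11/9)/(2π×391×1) = 8.168×10^-5 K/W
R_polyisocyanurate foam = ln(56/11)/(2π×0.0205×1) = 12.64 K/W
R_polyurethane foam = ln(91/56)/(2π×0.0255×1) = 3.03 K/W
R_total = 15.68 K/W
Q = ΔT/R_total = 213/15.68

q′ ≈ 13.6 W/m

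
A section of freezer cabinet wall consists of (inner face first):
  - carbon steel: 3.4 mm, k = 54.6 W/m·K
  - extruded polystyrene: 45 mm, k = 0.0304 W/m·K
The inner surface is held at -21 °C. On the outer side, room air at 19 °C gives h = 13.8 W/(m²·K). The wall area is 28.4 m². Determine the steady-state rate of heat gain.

Q ≈ 732 W

Using the resistance-network approach (series):
R_carbon steel = L/(kA) = 0.0034/(54.6×28.4) = 2.193×10^-6 K/W
R_extruded polystyrene = L/(kA) = 0.045/(0.0304×28.4) = 0.05212 K/W
R_outer film = 1/(h_o·A) = 1/(13.8×28.4) = 0.002552 K/W
R_total = 0.05468 K/W
Q = ΔT / R_total = 40 / 0.05468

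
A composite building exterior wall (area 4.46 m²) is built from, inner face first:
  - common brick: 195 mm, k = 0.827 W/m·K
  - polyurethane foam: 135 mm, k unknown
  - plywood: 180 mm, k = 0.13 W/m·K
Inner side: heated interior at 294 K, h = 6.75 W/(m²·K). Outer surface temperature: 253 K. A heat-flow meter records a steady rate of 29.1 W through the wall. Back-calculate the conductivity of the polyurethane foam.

k ≈ 0.0299 W/(m·K)

Model the wall as resistances in series:
R_inner film = 1/(h_i·A) = 1/(6.75×4.46) = 0.03322 K/W
R_common brick = L/(kA) = 0.195/(0.827×4.46) = 0.05287 K/W
R_plywood = L/(kA) = 0.18/(0.13×4.46) = 0.3105 K/W
Sum of known resistances R_other = 0.3965 K/W
Total R = ΔT/Q = 41/29.1 = 1.409 K/W
R_polyurethane foam = R_total − R_other = 1.012 K/W
k = L/(R·A) = 0.135/(1.012×4.46)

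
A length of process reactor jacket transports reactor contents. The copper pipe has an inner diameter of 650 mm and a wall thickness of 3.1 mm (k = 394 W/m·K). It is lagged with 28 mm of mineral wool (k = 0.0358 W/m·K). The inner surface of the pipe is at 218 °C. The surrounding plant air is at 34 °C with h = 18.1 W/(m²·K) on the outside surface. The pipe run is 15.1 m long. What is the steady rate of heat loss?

Cylindrical conduction, so R = ln(r₂/r₁)/(2πkL) per layer, in series:
R_copper pipe wall = ln(328.1/325)/(2π×394×15.1) = 2.54×10^-7 K/W
R_mineral wool = ln(356.1/328.1)/(2π×0.0358×15.1) = 0.02411 K/W
R_outer film = 1/(h_o·2πr_oL) = 1/(18.1×2π×0.3561×15.1) = 0.001635 K/W
R_total = 0.02575 K/W
Q = ΔT/R_total = 184/0.02575

Q ≈ 7150 W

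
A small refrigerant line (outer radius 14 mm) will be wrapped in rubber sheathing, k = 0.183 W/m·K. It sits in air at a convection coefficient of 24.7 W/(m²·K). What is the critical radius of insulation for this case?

r_cr ≈ 7.41 mm

For a cylinder r_cr = k/h = 0.183/24.7
r_cr = 7.41 mm; since the bare radius (14 mm) is above r_cr, any added insulation will reduce heat loss.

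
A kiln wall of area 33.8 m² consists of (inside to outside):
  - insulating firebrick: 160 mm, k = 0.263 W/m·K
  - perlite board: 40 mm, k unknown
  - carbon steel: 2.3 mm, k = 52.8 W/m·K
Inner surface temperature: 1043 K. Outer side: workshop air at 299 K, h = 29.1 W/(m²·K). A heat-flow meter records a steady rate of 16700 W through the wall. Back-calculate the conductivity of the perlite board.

k ≈ 0.0463 W/(m·K)

Series thermal resistances:
R_insulating firebrick = L/(kA) = 0.16/(0.263×33.8) = 0.018 K/W
R_carbon steel = L/(kA) = 0.0023/(52.8×33.8) = 1.289×10^-6 K/W
R_outer film = 1/(h_o·A) = 1/(29.1×33.8) = 0.001017 K/W
Sum of known resistances R_other = 0.01902 K/W
Total R = ΔT/Q = 744/16700 = 0.04455 K/W
R_perlite board = R_total − R_other = 0.02553 K/W
k = L/(R·A) = 0.04/(0.02553×33.8)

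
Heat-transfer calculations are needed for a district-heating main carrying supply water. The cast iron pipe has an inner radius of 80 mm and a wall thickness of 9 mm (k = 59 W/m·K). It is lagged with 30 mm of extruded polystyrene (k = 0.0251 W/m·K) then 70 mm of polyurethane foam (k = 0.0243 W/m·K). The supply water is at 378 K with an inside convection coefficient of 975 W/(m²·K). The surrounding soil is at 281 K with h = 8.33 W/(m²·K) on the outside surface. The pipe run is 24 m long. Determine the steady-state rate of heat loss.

Treating each annulus and film as a series resistance:
R_inner film = 1/(h_i·2πr₁L) = 1/(975×2π×0.08×24) = 8.502×10^-5 K/W
R_cast iron pipe wall = ln(89/80)/(2π×59×24) = 1.198×10^-5 K/W
R_extruded polystyrene = ln(119/89)/(2π×0.0251×24) = 0.07675 K/W
R_polyurethane foam = ln(189/119)/(2π×0.0243×24) = 0.1262 K/W
R_outer film = 1/(h_o·2πr_oL) = 1/(8.33×2π×0.189×24) = 0.004212 K/W
R_total = 0.2073 K/W
Q = ΔT/R_total = 97/0.2073

Q ≈ 468 W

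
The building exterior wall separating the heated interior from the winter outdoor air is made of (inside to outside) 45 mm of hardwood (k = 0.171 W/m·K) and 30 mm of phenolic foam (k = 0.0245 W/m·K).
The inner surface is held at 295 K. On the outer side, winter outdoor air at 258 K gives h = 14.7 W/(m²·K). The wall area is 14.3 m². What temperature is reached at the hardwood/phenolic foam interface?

T ≈ 289 K

Using the resistance-network approach (series):
R_hardwood = L/(kA) = 0.045/(0.171×14.3) = 0.0184 K/W
R_phenolic foam = L/(kA) = 0.03/(0.0245×14.3) = 0.08563 K/W
R_outer film = 1/(h_o·A) = 1/(14.7×14.3) = 0.004757 K/W
R_total = 0.1088 K/W;  Q = ΔT/R_total = 37/0.1088 = 340.1 W
T_interface = T_inner − Q·ΣR(inner→interface) = 295 − 340×0.0184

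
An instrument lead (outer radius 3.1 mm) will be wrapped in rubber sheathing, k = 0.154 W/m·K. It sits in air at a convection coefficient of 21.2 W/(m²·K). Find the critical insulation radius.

For a cylinder r_cr = k/h = 0.154/21.2
r_cr = 7.26 mm; since the bare radius (3.1 mm) is below r_cr, adding a thin layer of insulation will *increase* heat loss.

r_cr ≈ 7.26 mm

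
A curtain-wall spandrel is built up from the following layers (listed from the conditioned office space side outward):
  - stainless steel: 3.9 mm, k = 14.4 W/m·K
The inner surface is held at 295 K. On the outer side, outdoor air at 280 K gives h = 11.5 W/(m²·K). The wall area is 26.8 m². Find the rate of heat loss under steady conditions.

Q ≈ 4610 W

Model the wall as resistances in series:
R_stainless steel = L/(kA) = 0.0039/(14.4×26.8) = 1.011×10^-5 K/W
R_outer film = 1/(h_o·A) = 1/(11.5×26.8) = 0.003245 K/W
R_total = 0.003255 K/W
Q = ΔT / R_total = 15 / 0.003255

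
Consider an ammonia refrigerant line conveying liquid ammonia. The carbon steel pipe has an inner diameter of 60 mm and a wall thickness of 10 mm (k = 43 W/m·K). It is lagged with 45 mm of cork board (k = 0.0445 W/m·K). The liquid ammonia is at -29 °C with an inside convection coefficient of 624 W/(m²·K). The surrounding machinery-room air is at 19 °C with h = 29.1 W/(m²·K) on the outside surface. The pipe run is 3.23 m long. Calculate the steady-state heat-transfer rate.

Treating each annulus and film as a series resistance:
R_inner film = 1/(h_i·2πr₁L) = 1/(624×2π×0.03×3.23) = 0.002632 K/W
R_carbon steel pipe wall = ln(40/30)/(2π×43×3.23) = 3.297×10^-4 K/W
R_cork board = ln(85/40)/(2π×0.0445×3.23) = 0.8346 K/W
R_outer film = 1/(h_o·2πr_oL) = 1/(29.1×2π×0.085×3.23) = 0.01992 K/W
R_total = 0.8575 K/W
Q = ΔT/R_total = 48/0.8575

Q ≈ 56 W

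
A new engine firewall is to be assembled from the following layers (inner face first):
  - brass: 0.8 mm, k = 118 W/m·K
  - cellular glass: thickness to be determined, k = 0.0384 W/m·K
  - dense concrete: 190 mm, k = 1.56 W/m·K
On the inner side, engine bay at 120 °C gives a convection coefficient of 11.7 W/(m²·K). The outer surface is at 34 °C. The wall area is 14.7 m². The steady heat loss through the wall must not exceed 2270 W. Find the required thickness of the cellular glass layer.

Thermal resistances in series:
R_inner film = 1/(h_i·A) = 1/(11.7×14.7) = 0.005814 K/W
R_brass = L/(kA) = 0.0008/(118×14.7) = 4.612×10^-7 K/W
R_dense concrete = L/(kA) = 0.19/(1.56×14.7) = 0.008285 K/W
Sum of the known resistances R_other = 0.0141 K/W
Required total resistance R_tot = ΔT/Q_allow = 86/2270 = 0.03789 K/W
R_cellular glass = R_tot − R_other = 0.02379 K/W
L = R·k·A = 0.02379×0.0384×14.7

L ≈ 13.4 mm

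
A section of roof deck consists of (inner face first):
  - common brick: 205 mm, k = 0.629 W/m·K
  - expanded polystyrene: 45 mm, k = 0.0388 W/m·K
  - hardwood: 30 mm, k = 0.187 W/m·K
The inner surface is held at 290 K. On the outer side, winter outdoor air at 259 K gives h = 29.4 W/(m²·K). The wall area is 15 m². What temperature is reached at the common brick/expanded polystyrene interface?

Model the wall as resistances in series:
R_common brick = L/(kA) = 0.205/(0.629×15) = 0.02173 K/W
R_expanded polystyrene = L/(kA) = 0.045/(0.0388×15) = 0.07732 K/W
R_hardwood = L/(kA) = 0.03/(0.187×15) = 0.0107 K/W
R_outer film = 1/(h_o·A) = 1/(29.4×15) = 0.002268 K/W
R_total = 0.112 K/W;  Q = ΔT/R_total = 31/0.112 = 276.8 W
T_interface = T_inner − Q·ΣR(inner→interface) = 290 − 277×0.02173

T ≈ 284 K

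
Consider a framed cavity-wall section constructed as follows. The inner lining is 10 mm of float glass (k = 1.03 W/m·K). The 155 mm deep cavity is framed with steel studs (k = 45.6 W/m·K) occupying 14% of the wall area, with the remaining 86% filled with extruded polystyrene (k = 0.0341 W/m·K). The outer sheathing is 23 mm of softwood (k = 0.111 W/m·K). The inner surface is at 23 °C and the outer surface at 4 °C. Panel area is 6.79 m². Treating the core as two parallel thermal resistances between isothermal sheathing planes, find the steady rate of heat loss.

Q ≈ 535 W

Sheathing layers in series; stud and cavity paths in parallel between them.
R_inner = 0.01/(1.03×6.79) = 0.00143 K/W
R_stud  = 0.155/(45.6×0.14×6.79) = 0.003576 K/W
R_cav   = 0.155/(0.0341×0.86×6.79) = 0.7784 K/W
1/R_core = 1/R_stud + 1/R_cav → R_core = 0.003559 K/W
R_outer = 0.023/(0.111×6.79) = 0.03052 K/W
R_total = 0.03551 K/W
Q = ΔT/R_total = 19/0.03551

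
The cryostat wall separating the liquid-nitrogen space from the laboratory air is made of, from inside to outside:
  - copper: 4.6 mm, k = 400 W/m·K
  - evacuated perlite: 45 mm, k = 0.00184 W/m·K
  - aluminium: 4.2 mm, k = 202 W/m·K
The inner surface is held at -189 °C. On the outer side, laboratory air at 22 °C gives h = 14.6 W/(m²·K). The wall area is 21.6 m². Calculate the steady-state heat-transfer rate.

Q ≈ 186 W

Series thermal resistances:
R_copper = L/(kA) = 0.0046/(400×21.6) = 5.324×10^-7 K/W
R_evacuated perlite = L/(kA) = 0.045/(0.00184×21.6) = 1.132 K/W
R_aluminium = L/(kA) = 0.0042/(202×21.6) = 9.626×10^-7 K/W
R_outer film = 1/(h_o·A) = 1/(14.6×21.6) = 0.003171 K/W
R_total = 1.135 K/W
Q = ΔT / R_total = 211 / 1.135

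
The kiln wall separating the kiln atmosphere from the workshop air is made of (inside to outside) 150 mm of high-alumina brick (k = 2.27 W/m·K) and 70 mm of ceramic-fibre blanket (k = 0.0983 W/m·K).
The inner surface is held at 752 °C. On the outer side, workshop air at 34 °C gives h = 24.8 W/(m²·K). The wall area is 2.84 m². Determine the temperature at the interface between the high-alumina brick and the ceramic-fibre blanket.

Treating each layer as a thermal resistance in series:
R_high-alumina brick = L/(kA) = 0.15/(2.27×2.84) = 0.02327 K/W
R_ceramic-fibre blanket = L/(kA) = 0.07/(0.0983×2.84) = 0.2507 K/W
R_outer film = 1/(h_o·A) = 1/(24.8×2.84) = 0.0142 K/W
R_total = 0.2882 K/W;  Q = ΔT/R_total = 718/0.2882 = 2491 W
T_interface = T_inner − Q·ΣR(inner→interface) = 752 − 2490×0.02327

T ≈ 694 °C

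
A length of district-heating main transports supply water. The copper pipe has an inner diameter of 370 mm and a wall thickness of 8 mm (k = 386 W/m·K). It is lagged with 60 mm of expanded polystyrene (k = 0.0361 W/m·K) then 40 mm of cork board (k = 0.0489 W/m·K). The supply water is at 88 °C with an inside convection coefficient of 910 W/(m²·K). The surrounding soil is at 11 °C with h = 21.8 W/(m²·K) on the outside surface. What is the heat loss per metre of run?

Treating each annulus and film as a series resistance:
R_inner film = 1/(h_i·2πr₁L) = 1/(910×2π×0.185×1) = 9.454×10^-4 K/W
R_copper pipe wall = ln(193/185)/(2π×386×1) = 1.746×10^-5 K/W
R_expanded polystyrene = ln(253/193)/(2π×0.0361×1) = 1.193 K/W
R_cork board = ln(293/253)/(2π×0.0489×1) = 0.4777 K/W
R_outer film = 1/(h_o·2πr_oL) = 1/(21.8×2π×0.293×1) = 0.02492 K/W
R_total = 1.697 K/W
Q = ΔT/R_total = 77/1.697

q′ ≈ 45.4 W/m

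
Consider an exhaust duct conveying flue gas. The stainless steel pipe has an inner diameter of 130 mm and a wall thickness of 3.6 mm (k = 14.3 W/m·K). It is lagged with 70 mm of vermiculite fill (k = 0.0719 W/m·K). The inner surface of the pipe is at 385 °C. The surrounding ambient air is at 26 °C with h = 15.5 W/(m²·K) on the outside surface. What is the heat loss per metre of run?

q′ ≈ 220 W/m

Treating each annulus and film as a series resistance:
R_stainless steel pipe wall = ln(68.6/65)/(2π×14.3×1) = 6×10^-4 K/W
R_vermiculite fill = ln(138.6/68.6)/(2π×0.0719×1) = 1.557 K/W
R_outer film = 1/(h_o·2πr_oL) = 1/(15.5×2π×0.1386×1) = 0.07408 K/W
R_total = 1.631 K/W
Q = ΔT/R_total = 359/1.631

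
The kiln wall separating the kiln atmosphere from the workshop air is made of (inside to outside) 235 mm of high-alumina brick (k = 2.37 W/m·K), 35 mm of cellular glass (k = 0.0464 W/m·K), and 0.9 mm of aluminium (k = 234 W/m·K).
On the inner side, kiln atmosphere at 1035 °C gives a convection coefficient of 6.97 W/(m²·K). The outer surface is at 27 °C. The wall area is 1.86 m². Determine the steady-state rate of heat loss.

Q ≈ 1880 W

Using the resistance-network approach (series):
R_inner film = 1/(h_i·A) = 1/(6.97×1.86) = 0.07714 K/W
R_high-alumina brick = L/(kA) = 0.235/(2.37×1.86) = 0.05331 K/W
R_cellular glass = L/(kA) = 0.035/(0.0464×1.86) = 0.4055 K/W
R_aluminium = L/(kA) = 0.0009/(234×1.86) = 2.068×10^-6 K/W
R_total = 0.536 K/W
Q = ΔT / R_total = 1008 / 0.536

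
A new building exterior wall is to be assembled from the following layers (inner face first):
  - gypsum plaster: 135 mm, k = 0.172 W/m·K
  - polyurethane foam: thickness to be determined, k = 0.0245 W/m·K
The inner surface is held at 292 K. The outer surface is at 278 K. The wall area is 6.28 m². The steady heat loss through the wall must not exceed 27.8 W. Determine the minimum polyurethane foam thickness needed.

Model the wall as resistances in series:
R_gypsum plaster = L/(kA) = 0.135/(0.172×6.28) = 0.125 K/W
Sum of the known resistances R_other = 0.125 K/W
Required total resistance R_tot = ΔT/Q_allow = 14/27.8 = 0.5036 K/W
R_polyurethane foam = R_tot − R_other = 0.3786 K/W
L = R·k·A = 0.3786×0.0245×6.28

L ≈ 58.3 mm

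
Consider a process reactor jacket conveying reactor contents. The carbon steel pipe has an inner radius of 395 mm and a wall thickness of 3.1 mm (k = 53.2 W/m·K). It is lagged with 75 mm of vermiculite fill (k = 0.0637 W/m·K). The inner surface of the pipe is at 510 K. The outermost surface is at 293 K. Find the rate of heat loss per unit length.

Per-layer cylindrical resistances, series-summed:
R_carbon steel pipe wall = ln(398.1/395)/(2π×53.2×1) = 2.339×10^-5 K/W
R_vermiculite fill = ln(473.1/398.1)/(2π×0.0637×1) = 0.4313 K/W
R_total = 0.4313 K/W
Q = ΔT/R_total = 217/0.4313

q′ ≈ 503 W/m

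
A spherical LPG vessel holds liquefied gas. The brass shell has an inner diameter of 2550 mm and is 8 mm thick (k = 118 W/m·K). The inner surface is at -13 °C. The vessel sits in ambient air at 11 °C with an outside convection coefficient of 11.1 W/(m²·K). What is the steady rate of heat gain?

Q ≈ 5510 W

For a spherical shell R = (1/r₁ − 1/r₂)/(4πk); film R = 1/(h·4πr²). In series:
R_brass shell = (1/1.275 − 1/1.283)/(4π×118) = 3.298×10^-6 K/W
R_outer film = 1/(h·4πr_o²) = 1/(11.1×4π×1.283²) = 0.004355 K/W
R_total = 0.004359 K/W
Q = ΔT/R_total = 24/0.004359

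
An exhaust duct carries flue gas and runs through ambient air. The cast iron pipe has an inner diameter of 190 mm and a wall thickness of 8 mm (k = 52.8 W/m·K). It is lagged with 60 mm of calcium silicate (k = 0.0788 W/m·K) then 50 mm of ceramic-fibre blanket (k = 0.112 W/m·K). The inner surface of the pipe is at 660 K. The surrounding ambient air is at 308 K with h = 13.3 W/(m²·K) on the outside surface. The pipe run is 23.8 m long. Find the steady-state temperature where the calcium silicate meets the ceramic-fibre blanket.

Cylindrical conduction, so R = ln(r₂/r₁)/(2πkL) per layer, in series:
R_cast iron pipe wall = ln(103/95)/(2π×52.8×23.8) = 1.024×10^-5 K/W
R_calcium silicate = ln(163/103)/(2π×0.0788×23.8) = 0.03895 K/W
R_ceramic-fibre blanket = ln(213/163)/(2π×0.112×23.8) = 0.01597 K/W
R_outer film = 1/(h_o·2πr_oL) = 1/(13.3×2π×0.213×23.8) = 0.002361 K/W
R_total = 0.0573 K/W
Q = ΔT/R_total = 352/0.0573
Q = 6140 W
T_interface = T_inner − Q·ΣR(inner→interface) = 660 − 6140×0.03896

T ≈ 421 K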